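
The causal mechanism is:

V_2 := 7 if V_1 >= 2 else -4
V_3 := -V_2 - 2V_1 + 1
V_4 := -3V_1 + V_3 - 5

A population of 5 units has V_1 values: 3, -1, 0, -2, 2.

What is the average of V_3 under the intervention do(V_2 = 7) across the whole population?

-6.8

do(V_2=7) breaks V_2's dependence on V_1. With V_2=7 fixed, V_3 across the units is -12, -4, -6, -2, -10, mean -6.8.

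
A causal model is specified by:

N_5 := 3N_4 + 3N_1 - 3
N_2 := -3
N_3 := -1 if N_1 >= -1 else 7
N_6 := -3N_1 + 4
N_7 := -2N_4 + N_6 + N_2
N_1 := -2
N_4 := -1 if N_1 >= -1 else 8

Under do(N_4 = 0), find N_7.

The intervention breaks the incoming arrows to N_4: N_4 := -1 if N_1 >= -1 else 8 no longer applies, and N_4 = 0.
N_6 = -3N_1 + 4  [with N_1=-2]  = 10
N_7 = -2N_4 + N_6 + N_2  [with N_4=0, N_6=10, N_2=-3]  = 7

7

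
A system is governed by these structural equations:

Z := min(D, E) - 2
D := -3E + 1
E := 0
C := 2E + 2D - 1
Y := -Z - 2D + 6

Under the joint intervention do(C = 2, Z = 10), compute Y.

Under do(C = 2, Z = 10), each intervened variable's structural equation is replaced by its fixed value.
D = -3E + 1  [with E=0]  = 1
Y = -Z - 2D + 6  [with Z=10, D=1]  = -6

-6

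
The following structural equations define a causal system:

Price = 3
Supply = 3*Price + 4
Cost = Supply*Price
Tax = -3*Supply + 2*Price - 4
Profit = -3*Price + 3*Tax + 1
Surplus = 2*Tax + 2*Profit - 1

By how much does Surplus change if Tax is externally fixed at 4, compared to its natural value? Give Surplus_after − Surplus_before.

328

Under do(Tax=4), the mechanism Tax = -3*Supply + 2*Price - 4 is discarded; Tax is fixed at 4.
Profit = -3*Price + 3*Tax + 1  [with Price=3, Tax=4]  = 4
Surplus = 2*Tax + 2*Profit - 1  [with Tax=4, Profit=4]  = 15
Without intervention: Supply = 3*Price + 4  [with Price=3]  = 13; Tax = -3*Supply + 2*Price - 4  [with Supply=13, Price=3]  = -37; Profit = -3*Price + 3*Tax + 1  [with Price=3, Tax=-37]  = -119; Surplus = 2*Tax + 2*Profit - 1  [with Tax=-37, Profit=-119]  = -313.
Change = 15 − (-313) = 328.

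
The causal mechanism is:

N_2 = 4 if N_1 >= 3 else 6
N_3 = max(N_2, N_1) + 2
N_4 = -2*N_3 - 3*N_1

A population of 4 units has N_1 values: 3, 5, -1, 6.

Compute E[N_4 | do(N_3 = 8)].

The intervention sets N_3=8 in all 4 units regardless of N_1. Recomputing N_4 per unit gives -25, -31, -13, -34; average -25.75.

-25.75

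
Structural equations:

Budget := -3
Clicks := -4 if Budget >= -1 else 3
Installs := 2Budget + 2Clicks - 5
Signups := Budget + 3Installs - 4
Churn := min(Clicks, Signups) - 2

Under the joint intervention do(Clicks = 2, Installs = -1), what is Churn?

-12

Under do(Clicks = 2, Installs = -1), each intervened variable's structural equation is replaced by its fixed value.
Signups = Budget + 3Installs - 4  [with Budget=-3, Installs=-1]  = -10
Churn = min(Clicks, Signups) - 2  [with Clicks=2, Signups=-10]  = -12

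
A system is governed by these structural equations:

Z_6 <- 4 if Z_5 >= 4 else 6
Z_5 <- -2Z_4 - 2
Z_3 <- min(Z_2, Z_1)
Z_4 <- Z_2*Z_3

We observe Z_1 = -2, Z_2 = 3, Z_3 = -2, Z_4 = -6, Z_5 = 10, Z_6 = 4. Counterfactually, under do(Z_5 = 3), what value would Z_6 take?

6

The intervention breaks the incoming arrows to Z_5: Z_5 <- -2Z_4 - 2 no longer applies, and Z_5 = 3.
Z_6 = 4 if Z_5 >= 4 else 6  [with Z_5=3]  = 6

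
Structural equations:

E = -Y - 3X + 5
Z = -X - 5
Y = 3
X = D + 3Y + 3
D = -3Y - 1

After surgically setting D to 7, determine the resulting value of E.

Under do(D=7), the mechanism D = -3Y - 1 is discarded; D is fixed at 7.
X = D + 3Y + 3  [with D=7, Y=3]  = 19
E = -Y - 3X + 5  [with Y=3, X=19]  = -55

-55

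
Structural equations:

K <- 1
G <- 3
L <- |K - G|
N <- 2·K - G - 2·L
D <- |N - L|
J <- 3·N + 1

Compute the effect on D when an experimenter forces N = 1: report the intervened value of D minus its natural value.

-6

Intervening sets N = 1 and removes its equation (N <- 2·K - G - 2·L).
L = |K - G|  [with K=1, G=3]  = 2
D = |N - L|  [with N=1, L=2]  = 1
Without intervention: L = |K - G|  [with K=1, G=3]  = 2; N = 2·K - G - 2·L  [with K=1, G=3, L=2]  = -5; D = |N - L|  [with N=-5, L=2]  = 7.
Change = 1 − 7 = -6.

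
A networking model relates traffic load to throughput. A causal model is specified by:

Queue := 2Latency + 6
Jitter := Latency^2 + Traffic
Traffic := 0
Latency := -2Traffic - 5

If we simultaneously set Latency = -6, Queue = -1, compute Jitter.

36

Setting Latency = -6, Queue = -1 by intervention discards those variables' equations.
Jitter = Latency^2 + Traffic  [with Latency=-6, Traffic=0]  = 36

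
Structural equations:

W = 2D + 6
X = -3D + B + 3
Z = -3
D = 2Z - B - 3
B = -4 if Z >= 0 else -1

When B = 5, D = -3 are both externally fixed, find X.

Under do(B = 5, D = -3), each intervened variable's structural equation is replaced by its fixed value.
X = -3D + B + 3  [with D=-3, B=5]  = 17

17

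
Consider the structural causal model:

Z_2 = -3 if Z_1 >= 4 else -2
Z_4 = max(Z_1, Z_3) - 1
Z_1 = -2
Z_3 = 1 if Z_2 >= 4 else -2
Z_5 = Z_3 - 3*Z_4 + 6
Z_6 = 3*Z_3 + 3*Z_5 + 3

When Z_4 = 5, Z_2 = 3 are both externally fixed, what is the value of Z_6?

The joint intervention fixes Z_4 = 5, Z_2 = 3, removing each variable's own equation.
Z_3 = 1 if Z_2 >= 4 else -2  [with Z_2=3]  = -2
Z_5 = Z_3 - 3*Z_4 + 6  [with Z_3=-2, Z_4=5]  = -11
Z_6 = 3*Z_3 + 3*Z_5 + 3  [with Z_3=-2, Z_5=-11]  = -36

-36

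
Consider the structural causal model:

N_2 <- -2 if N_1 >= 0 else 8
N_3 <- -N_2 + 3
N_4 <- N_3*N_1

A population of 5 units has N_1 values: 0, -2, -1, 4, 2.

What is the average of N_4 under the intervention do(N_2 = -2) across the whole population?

3

The intervention sets N_2=-2 in all 5 units regardless of N_1. Recomputing N_4 per unit gives 0, -10, -5, 20, 10; average 3.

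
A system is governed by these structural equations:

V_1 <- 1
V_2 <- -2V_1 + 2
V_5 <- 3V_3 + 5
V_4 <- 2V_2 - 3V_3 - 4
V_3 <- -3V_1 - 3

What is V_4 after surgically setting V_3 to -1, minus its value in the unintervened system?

-15

The intervention breaks the incoming arrows to V_3: V_3 <- -3V_1 - 3 no longer applies, and V_3 = -1.
V_2 = -2V_1 + 2  [with V_1=1]  = 0
V_4 = 2V_2 - 3V_3 - 4  [with V_2=0, V_3=-1]  = -1
Without intervention: V_2 = -2V_1 + 2  [with V_1=1]  = 0; V_3 = -3V_1 - 3  [with V_1=1]  = -6; V_4 = 2V_2 - 3V_3 - 4  [with V_2=0, V_3=-6]  = 14.
Change = -1 − 14 = -15.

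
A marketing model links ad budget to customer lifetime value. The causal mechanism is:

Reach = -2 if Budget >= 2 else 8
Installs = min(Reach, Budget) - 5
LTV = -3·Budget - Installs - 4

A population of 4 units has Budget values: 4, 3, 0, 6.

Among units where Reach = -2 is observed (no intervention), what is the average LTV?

-10

Conditioning on Reach=-2 selects the 3 unit(s) with Budget ∈ {4, 3, 6}. Their LTV values: -9, -6, -15. Mean = -10.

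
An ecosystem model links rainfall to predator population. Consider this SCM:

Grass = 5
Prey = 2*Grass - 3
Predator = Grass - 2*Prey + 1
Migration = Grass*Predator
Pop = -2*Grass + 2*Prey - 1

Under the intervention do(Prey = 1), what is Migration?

20

Under do(Prey=1), the mechanism Prey = 2*Grass - 3 is discarded; Prey is fixed at 1.
Predator = Grass - 2*Prey + 1  [with Grass=5, Prey=1]  = 4
Migration = Grass*Predator  [with Grass=5, Predator=4]  = 20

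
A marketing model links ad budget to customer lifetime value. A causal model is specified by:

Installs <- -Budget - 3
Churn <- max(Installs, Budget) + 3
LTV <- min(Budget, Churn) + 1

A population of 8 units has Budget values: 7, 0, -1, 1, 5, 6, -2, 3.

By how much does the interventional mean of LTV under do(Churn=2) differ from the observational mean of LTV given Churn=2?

2.25

Every unit gets Churn=2 under the intervention. LTV values become 3, 1, 0, 2, 3, 3, -1, 3; E[LTV|do(Churn=2)] = 1.75.
E[LTV|Churn=2] averages over only the 2 units with Churn=2 (Budget = -1, -2): LTV = 0, -1, mean -0.5.
Difference = 1.75 − (-0.5) = 2.25.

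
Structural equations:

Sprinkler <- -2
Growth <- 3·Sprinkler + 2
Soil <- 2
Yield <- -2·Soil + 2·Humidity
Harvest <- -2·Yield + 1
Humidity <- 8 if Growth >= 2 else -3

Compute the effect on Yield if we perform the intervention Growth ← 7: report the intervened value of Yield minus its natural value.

do(Growth=7) replaces the equation Growth <- 3·Sprinkler + 2 with the constant Growth = 7.
Humidity = 8 if Growth >= 2 else -3  [with Growth=7]  = 8
Yield = -2·Soil + 2·Humidity  [with Soil=2, Humidity=8]  = 12
Without intervention: Growth = 3·Sprinkler + 2  [with Sprinkler=-2]  = -4; Humidity = 8 if Growth >= 2 else -3  [with Growth=-4]  = -3; Yield = -2·Soil + 2·Humidity  [with Soil=2, Humidity=-3]  = -10.
Change = 12 − (-10) = 22.

22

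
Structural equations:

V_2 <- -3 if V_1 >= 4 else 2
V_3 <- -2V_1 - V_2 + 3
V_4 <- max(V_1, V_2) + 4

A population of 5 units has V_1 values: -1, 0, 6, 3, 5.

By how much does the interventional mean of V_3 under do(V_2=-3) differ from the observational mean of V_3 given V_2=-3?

5.8

Under do(V_2=-3), V_2's equation is replaced by V_2=-3 for every unit. Per-unit V_3: 8, 6, -6, 0, -4. Mean = 0.8.
E[V_3|V_2=-3] averages over only the 2 units with V_2=-3 (V_1 = 6, 5): V_3 = -6, -4, mean -5.
Difference = 0.8 − (-5) = 5.8.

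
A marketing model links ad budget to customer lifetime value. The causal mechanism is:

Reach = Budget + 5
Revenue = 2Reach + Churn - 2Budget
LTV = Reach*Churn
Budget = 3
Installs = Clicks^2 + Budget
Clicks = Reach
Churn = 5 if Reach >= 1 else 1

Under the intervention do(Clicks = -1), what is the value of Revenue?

The intervention breaks the incoming arrows to Clicks: Clicks = Reach no longer applies, and Clicks = -1.
No directed path runs from Clicks to Revenue, so Revenue keeps its natural value.
Reach = Budget + 5  [with Budget=3]  = 8
Churn = 5 if Reach >= 1 else 1  [with Reach=8]  = 5
Revenue = 2Reach + Churn - 2Budget  [with Reach=8, Churn=5, Budget=3]  = 15

15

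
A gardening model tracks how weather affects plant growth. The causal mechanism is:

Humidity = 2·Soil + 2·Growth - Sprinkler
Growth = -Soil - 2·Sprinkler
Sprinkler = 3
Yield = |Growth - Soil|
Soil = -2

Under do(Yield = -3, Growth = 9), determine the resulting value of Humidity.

11

Under do(Yield = -3, Growth = 9), each intervened variable's structural equation is replaced by its fixed value.
Humidity = 2·Soil + 2·Growth - Sprinkler  [with Soil=-2, Growth=9, Sprinkler=3]  = 11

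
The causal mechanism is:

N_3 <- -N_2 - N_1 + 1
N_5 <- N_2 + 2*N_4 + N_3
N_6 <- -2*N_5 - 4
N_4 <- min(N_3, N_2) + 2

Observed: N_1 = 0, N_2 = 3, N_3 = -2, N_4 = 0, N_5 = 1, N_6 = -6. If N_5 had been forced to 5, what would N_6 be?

-14

The intervention breaks the incoming arrows to N_5: N_5 <- N_2 + 2*N_4 + N_3 no longer applies, and N_5 = 5.
N_6 = -2*N_5 - 4  [with N_5=5]  = -14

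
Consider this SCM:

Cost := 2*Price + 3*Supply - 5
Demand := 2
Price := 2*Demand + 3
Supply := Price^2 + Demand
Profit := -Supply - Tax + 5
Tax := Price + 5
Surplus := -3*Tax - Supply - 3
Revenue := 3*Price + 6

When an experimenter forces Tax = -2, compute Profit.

Intervening sets Tax = -2 and removes its equation (Tax := Price + 5).
Price = 2*Demand + 3  [with Demand=2]  = 7
Supply = Price^2 + Demand  [with Price=7, Demand=2]  = 51
Profit = -Supply - Tax + 5  [with Supply=51, Tax=-2]  = -44

-44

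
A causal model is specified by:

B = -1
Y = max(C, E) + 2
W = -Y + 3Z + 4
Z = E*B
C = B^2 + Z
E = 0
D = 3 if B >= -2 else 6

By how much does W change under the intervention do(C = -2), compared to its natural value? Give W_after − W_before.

Under do(C=-2), the mechanism C = B^2 + Z is discarded; C is fixed at -2.
Z = E*B  [with E=0, B=-1]  = 0
Y = max(C, E) + 2  [with C=-2, E=0]  = 2
W = -Y + 3Z + 4  [with Y=2, Z=0]  = 2
Without intervention: Z = E*B  [with E=0, B=-1]  = 0; C = B^2 + Z  [with B=-1, Z=0]  = 1; Y = max(C, E) + 2  [with C=1, E=0]  = 3; W = -Y + 3Z + 4  [with Y=3, Z=0]  = 1.
Change = 2 − 1 = 1.

1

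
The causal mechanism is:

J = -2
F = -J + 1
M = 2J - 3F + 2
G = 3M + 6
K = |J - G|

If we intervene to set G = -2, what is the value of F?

The intervention breaks the incoming arrows to G: G = 3M + 6 no longer applies, and G = -2.
Since F is not a descendant of the intervened variable, it is unaffected.
F = -J + 1  [with J=-2]  = 3

3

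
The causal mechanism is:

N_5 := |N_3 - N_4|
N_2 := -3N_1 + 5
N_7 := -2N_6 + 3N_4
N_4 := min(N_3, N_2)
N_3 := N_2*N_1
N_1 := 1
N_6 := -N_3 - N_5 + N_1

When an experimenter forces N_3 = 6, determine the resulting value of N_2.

Under do(N_3=6), the mechanism N_3 := N_2*N_1 is discarded; N_3 is fixed at 6.
Since N_2 is not a descendant of the intervened variable, it is unaffected.
N_2 = -3N_1 + 5  [with N_1=1]  = 2

2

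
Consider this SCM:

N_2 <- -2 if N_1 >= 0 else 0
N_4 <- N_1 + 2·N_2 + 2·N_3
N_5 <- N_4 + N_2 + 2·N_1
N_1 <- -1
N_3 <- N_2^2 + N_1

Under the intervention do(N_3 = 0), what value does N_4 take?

-1

The intervention breaks the incoming arrows to N_3: N_3 <- N_2^2 + N_1 no longer applies, and N_3 = 0.
N_2 = -2 if N_1 >= 0 else 0  [with N_1=-1]  = 0
N_4 = N_1 + 2·N_2 + 2·N_3  [with N_1=-1, N_2=0, N_3=0]  = -1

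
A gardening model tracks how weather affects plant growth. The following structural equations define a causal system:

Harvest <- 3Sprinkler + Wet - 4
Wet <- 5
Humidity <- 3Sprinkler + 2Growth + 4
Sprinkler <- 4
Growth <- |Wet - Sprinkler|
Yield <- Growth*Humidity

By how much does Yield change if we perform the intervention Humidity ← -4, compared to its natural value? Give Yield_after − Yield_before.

-22

Intervening sets Humidity = -4 and removes its equation (Humidity <- 3Sprinkler + 2Growth + 4).
Growth = |Wet - Sprinkler|  [with Wet=5, Sprinkler=4]  = 1
Yield = Growth*Humidity  [with Growth=1, Humidity=-4]  = -4
Without intervention: Growth = |Wet - Sprinkler|  [with Wet=5, Sprinkler=4]  = 1; Humidity = 3Sprinkler + 2Growth + 4  [with Sprinkler=4, Growth=1]  = 18; Yield = Growth*Humidity  [with Growth=1, Humidity=18]  = 18.
Change = -4 − 18 = -22.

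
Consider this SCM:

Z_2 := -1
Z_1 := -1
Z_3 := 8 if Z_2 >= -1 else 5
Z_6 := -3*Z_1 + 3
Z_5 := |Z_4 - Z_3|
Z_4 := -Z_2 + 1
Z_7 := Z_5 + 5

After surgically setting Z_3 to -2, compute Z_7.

The intervention breaks the incoming arrows to Z_3: Z_3 := 8 if Z_2 >= -1 else 5 no longer applies, and Z_3 = -2.
Z_4 = -Z_2 + 1  [with Z_2=-1]  = 2
Z_5 = |Z_4 - Z_3|  [with Z_4=2, Z_3=-2]  = 4
Z_7 = Z_5 + 5  [with Z_5=4]  = 9

9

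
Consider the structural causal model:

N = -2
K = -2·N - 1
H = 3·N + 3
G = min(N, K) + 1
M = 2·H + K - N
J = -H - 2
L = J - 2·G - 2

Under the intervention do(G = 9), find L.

-19

The intervention breaks the incoming arrows to G: G = min(N, K) + 1 no longer applies, and G = 9.
H = 3·N + 3  [with N=-2]  = -3
J = -H - 2  [with H=-3]  = 1
L = J - 2·G - 2  [with J=1, G=9]  = -19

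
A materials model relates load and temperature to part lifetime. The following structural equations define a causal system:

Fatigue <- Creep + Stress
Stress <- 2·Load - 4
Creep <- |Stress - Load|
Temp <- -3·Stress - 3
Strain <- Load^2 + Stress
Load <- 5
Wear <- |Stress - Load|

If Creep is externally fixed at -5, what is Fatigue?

1

Under do(Creep=-5), the mechanism Creep <- |Stress - Load| is discarded; Creep is fixed at -5.
Stress = 2·Load - 4  [with Load=5]  = 6
Fatigue = Creep + Stress  [with Creep=-5, Stress=6]  = 1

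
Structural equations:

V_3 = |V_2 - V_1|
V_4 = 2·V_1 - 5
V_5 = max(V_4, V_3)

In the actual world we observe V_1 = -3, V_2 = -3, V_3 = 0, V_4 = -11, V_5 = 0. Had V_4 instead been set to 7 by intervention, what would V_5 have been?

7

Intervening sets V_4 = 7 and removes its equation (V_4 = 2·V_1 - 5).
V_3 = |V_2 - V_1|  [with V_2=-3, V_1=-3]  = 0
V_5 = max(V_4, V_3)  [with V_4=7, V_3=0]  = 7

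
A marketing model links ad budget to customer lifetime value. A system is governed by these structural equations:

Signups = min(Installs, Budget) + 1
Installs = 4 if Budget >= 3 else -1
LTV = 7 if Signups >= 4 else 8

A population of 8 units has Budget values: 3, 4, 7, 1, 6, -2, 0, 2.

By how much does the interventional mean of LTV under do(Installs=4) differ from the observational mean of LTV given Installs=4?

0.5

Under do(Installs=4), Installs's equation is replaced by Installs=4 for every unit. Per-unit LTV: 7, 7, 7, 8, 7, 8, 8, 8. Mean = 7.5.
Conditioning on Installs=4 selects the 4 unit(s) with Budget ∈ {3, 4, 7, 6}. Their LTV values: 7, 7, 7, 7. Mean = 7.
Difference = 7.5 − 7 = 0.5.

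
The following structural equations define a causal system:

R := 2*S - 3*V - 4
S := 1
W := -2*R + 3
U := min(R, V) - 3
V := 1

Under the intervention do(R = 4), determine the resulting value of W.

-5

do(R=4) replaces the equation R := 2*S - 3*V - 4 with the constant R = 4.
W = -2*R + 3  [with R=4]  = -5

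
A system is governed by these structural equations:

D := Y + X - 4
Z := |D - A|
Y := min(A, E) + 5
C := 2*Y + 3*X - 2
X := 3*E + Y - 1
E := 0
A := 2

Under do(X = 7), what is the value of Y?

Under do(X=7), the mechanism X := 3*E + Y - 1 is discarded; X is fixed at 7.
Since Y is not a descendant of the intervened variable, it is unaffected.
Y = min(A, E) + 5  [with A=2, E=0]  = 5

5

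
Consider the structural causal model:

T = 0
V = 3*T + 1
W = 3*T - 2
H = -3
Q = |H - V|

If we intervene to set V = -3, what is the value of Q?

The intervention breaks the incoming arrows to V: V = 3*T + 1 no longer applies, and V = -3.
Q = |H - V|  [with H=-3, V=-3]  = 0

0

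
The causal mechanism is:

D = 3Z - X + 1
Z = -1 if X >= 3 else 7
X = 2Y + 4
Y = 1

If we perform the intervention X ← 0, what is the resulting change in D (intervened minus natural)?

Under do(X=0), the mechanism X = 2Y + 4 is discarded; X is fixed at 0.
Z = -1 if X >= 3 else 7  [with X=0]  = 7
D = 3Z - X + 1  [with Z=7, X=0]  = 22
Without intervention: X = 2Y + 4  [with Y=1]  = 6; Z = -1 if X >= 3 else 7  [with X=6]  = -1; D = 3Z - X + 1  [with Z=-1, X=6]  = -8.
Change = 22 − (-8) = 30.

30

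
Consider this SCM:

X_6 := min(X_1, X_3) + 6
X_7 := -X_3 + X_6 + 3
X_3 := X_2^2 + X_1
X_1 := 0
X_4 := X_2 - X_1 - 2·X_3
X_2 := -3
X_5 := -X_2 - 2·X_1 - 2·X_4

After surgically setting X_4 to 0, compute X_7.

0

The intervention breaks the incoming arrows to X_4: X_4 := X_2 - X_1 - 2·X_3 no longer applies, and X_4 = 0.
No directed path runs from X_4 to X_7, so X_7 keeps its natural value.
X_3 = X_2^2 + X_1  [with X_2=-3, X_1=0]  = 9
X_6 = min(X_1, X_3) + 6  [with X_1=0, X_3=9]  = 6
X_7 = -X_3 + X_6 + 3  [with X_3=9, X_6=6]  = 0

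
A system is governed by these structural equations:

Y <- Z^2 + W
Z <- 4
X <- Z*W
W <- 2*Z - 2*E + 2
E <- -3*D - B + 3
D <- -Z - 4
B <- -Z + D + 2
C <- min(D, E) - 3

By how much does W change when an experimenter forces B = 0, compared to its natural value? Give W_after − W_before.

20

do(B=0) replaces the equation B <- -Z + D + 2 with the constant B = 0.
D = -Z - 4  [with Z=4]  = -8
E = -3*D - B + 3  [with D=-8, B=0]  = 27
W = 2*Z - 2*E + 2  [with Z=4, E=27]  = -44
Without intervention: D = -Z - 4  [with Z=4]  = -8; B = -Z + D + 2  [with Z=4, D=-8]  = -10; E = -3*D - B + 3  [with D=-8, B=-10]  = 37; W = 2*Z - 2*E + 2  [with Z=4, E=37]  = -64.
Change = -44 − (-64) = 20.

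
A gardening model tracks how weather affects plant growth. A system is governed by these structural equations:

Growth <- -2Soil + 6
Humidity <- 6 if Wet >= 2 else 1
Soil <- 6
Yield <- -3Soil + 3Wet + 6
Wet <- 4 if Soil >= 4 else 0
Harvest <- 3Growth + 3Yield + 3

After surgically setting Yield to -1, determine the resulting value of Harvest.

-18

The intervention breaks the incoming arrows to Yield: Yield <- -3Soil + 3Wet + 6 no longer applies, and Yield = -1.
Growth = -2Soil + 6  [with Soil=6]  = -6
Harvest = 3Growth + 3Yield + 3  [with Growth=-6, Yield=-1]  = -18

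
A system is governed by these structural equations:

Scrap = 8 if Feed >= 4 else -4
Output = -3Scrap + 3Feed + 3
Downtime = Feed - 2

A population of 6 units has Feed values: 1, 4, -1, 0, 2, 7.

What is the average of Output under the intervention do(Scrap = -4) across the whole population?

21.5

do(Scrap=-4) breaks Scrap's dependence on Feed. With Scrap=-4 fixed, Output across the units is 18, 27, 12, 15, 21, 36, mean 21.5.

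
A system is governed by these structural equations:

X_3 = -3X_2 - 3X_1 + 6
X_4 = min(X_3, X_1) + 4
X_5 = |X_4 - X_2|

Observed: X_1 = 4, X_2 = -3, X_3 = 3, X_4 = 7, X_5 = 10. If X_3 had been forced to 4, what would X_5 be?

do(X_3=4) replaces the equation X_3 = -3X_2 - 3X_1 + 6 with the constant X_3 = 4.
X_4 = min(X_3, X_1) + 4  [with X_3=4, X_1=4]  = 8
X_5 = |X_4 - X_2|  [with X_4=8, X_2=-3]  = 11

11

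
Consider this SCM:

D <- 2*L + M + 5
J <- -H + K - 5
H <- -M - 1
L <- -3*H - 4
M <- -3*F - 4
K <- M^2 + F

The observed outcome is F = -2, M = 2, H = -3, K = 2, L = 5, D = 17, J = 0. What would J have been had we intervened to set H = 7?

The intervention breaks the incoming arrows to H: H <- -M - 1 no longer applies, and H = 7.
M = -3*F - 4  [with F=-2]  = 2
K = M^2 + F  [with M=2, F=-2]  = 2
J = -H + K - 5  [with H=7, K=2]  = -10

-10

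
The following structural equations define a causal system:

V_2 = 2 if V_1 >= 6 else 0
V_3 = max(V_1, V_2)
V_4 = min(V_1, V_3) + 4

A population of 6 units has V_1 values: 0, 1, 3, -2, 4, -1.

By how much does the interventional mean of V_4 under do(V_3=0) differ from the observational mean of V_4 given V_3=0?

0.5

Under do(V_3=0), V_3's equation is replaced by V_3=0 for every unit. Per-unit V_4: 4, 4, 4, 2, 4, 3. Mean = 3.5.
Conditioning on V_3=0 selects the 3 unit(s) with V_1 ∈ {0, -2, -1}. Their V_4 values: 4, 2, 3. Mean = 3.
Difference = 3.5 − 3 = 0.5.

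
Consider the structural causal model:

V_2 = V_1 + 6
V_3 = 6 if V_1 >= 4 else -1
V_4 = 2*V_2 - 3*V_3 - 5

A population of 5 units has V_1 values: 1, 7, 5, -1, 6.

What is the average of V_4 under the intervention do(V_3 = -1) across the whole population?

do(V_3=-1) breaks V_3's dependence on V_1. With V_3=-1 fixed, V_4 across the units is 12, 24, 20, 8, 22, mean 17.2.

17.2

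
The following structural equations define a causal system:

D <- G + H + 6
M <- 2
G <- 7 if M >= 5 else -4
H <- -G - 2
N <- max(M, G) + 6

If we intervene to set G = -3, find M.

2

Under do(G=-3), the mechanism G <- 7 if M >= 5 else -4 is discarded; G is fixed at -3.
M is not downstream of the intervention, so its value is determined by the original equations.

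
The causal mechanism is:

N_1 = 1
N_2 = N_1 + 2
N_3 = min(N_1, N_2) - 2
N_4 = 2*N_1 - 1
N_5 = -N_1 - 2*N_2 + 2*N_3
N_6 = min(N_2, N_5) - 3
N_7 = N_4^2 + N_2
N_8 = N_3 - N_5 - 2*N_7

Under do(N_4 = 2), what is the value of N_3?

-1

Under do(N_4=2), the mechanism N_4 = 2*N_1 - 1 is discarded; N_4 is fixed at 2.
Since N_3 is not a descendant of the intervened variable, it is unaffected.
N_2 = N_1 + 2  [with N_1=1]  = 3
N_3 = min(N_1, N_2) - 2  [with N_1=1, N_2=3]  = -1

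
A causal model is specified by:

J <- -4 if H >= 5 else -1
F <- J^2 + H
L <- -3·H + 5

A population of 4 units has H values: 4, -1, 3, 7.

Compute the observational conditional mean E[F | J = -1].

Conditioning on J=-1 selects the 3 unit(s) with H ∈ {4, -1, 3}. Their F values: 5, 0, 4. Mean = 3.

3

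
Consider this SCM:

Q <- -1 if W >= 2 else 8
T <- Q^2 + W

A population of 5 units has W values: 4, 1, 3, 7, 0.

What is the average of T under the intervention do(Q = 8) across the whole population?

Every unit gets Q=8 under the intervention. T values become 68, 65, 67, 71, 64; E[T|do(Q=8)] = 67.

67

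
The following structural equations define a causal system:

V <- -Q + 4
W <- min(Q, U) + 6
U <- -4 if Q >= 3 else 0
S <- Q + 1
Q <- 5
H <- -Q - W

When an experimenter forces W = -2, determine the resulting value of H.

-3

do(W=-2) replaces the equation W <- min(Q, U) + 6 with the constant W = -2.
H = -Q - W  [with Q=5, W=-2]  = -3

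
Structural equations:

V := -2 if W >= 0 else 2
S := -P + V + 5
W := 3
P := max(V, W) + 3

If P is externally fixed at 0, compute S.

The intervention breaks the incoming arrows to P: P := max(V, W) + 3 no longer applies, and P = 0.
V = -2 if W >= 0 else 2  [with W=3]  = -2
S = -P + V + 5  [with P=0, V=-2]  = 3

3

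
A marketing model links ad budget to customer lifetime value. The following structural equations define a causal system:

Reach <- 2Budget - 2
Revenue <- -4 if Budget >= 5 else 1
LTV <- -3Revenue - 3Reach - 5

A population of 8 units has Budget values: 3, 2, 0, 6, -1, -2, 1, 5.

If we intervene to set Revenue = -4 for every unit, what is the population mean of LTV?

2.5

Under do(Revenue=-4), Revenue's equation is replaced by Revenue=-4 for every unit. Per-unit LTV: -5, 1, 13, -23, 19, 25, 7, -17. Mean = 2.5.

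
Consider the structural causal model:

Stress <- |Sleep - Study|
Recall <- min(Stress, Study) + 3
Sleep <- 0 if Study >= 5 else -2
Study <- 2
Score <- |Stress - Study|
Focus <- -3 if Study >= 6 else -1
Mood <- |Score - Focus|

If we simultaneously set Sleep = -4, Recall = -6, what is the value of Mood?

5

Under do(Sleep = -4, Recall = -6), each intervened variable's structural equation is replaced by its fixed value.
Stress = |Sleep - Study|  [with Sleep=-4, Study=2]  = 6
Focus = -3 if Study >= 6 else -1  [with Study=2]  = -1
Score = |Stress - Study|  [with Stress=6, Study=2]  = 4
Mood = |Score - Focus|  [with Score=4, Focus=-1]  = 5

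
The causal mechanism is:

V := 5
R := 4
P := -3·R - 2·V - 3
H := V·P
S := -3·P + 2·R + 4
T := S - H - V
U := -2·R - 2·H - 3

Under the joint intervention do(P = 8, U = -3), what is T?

Under do(P = 8, U = -3), each intervened variable's structural equation is replaced by its fixed value.
H = V·P  [with V=5, P=8]  = 40
S = -3·P + 2·R + 4  [with P=8, R=4]  = -12
T = S - H - V  [with S=-12, H=40, V=5]  = -57

-57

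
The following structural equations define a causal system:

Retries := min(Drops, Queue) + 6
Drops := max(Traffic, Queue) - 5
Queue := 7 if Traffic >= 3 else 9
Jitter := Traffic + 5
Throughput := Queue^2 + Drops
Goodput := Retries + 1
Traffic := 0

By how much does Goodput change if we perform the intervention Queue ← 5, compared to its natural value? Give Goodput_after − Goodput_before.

Under do(Queue=5), the mechanism Queue := 7 if Traffic >= 3 else 9 is discarded; Queue is fixed at 5.
Drops = max(Traffic, Queue) - 5  [with Traffic=0, Queue=5]  = 0
Retries = min(Drops, Queue) + 6  [with Drops=0, Queue=5]  = 6
Goodput = Retries + 1  [with Retries=6]  = 7
Without intervention: Queue = 7 if Traffic >= 3 else 9  [with Traffic=0]  = 9; Drops = max(Traffic, Queue) - 5  [with Traffic=0, Queue=9]  = 4; Retries = min(Drops, Queue) + 6  [with Drops=4, Queue=9]  = 10; Goodput = Retries + 1  [with Retries=10]  = 11.
Change = 7 − 11 = -4.

-4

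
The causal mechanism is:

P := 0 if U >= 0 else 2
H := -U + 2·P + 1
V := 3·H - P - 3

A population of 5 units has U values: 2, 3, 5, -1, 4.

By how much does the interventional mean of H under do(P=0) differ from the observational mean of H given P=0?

0.9

Every unit gets P=0 under the intervention. H values become -1, -2, -4, 2, -3; E[H|do(P=0)] = -1.6.
E[H|P=0] averages over only the 4 units with P=0 (U = 2, 3, 5, 4): H = -1, -2, -4, -3, mean -2.5.
Difference = -1.6 − (-2.5) = 0.9.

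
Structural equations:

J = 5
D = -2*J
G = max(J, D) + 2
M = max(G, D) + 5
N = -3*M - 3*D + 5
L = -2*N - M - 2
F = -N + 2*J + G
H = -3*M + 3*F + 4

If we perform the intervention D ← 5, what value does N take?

do(D=5) replaces the equation D = -2*J with the constant D = 5.
G = max(J, D) + 2  [with J=5, D=5]  = 7
M = max(G, D) + 5  [with G=7, D=5]  = 12
N = -3*M - 3*D + 5  [with M=12, D=5]  = -46

-46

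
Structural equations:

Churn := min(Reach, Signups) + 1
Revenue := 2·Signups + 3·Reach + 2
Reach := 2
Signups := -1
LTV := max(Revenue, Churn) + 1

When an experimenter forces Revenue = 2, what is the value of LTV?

Intervening sets Revenue = 2 and removes its equation (Revenue := 2·Signups + 3·Reach + 2).
Churn = min(Reach, Signups) + 1  [with Reach=2, Signups=-1]  = 0
LTV = max(Revenue, Churn) + 1  [with Revenue=2, Churn=0]  = 3

3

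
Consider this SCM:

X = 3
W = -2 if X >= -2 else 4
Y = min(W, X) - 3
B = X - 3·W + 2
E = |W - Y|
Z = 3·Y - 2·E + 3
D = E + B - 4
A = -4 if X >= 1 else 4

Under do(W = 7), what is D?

Under do(W=7), the mechanism W = -2 if X >= -2 else 4 is discarded; W is fixed at 7.
Y = min(W, X) - 3  [with W=7, X=3]  = 0
B = X - 3·W + 2  [with X=3, W=7]  = -16
E = |W - Y|  [with W=7, Y=0]  = 7
D = E + B - 4  [with E=7, B=-16]  = -13

-13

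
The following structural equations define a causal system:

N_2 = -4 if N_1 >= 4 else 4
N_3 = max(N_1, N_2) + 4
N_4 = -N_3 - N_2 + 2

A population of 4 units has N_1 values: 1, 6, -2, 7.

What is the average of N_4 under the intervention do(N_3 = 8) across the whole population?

-6

Every unit gets N_3=8 under the intervention. N_4 values become -10, -2, -10, -2; E[N_4|do(N_3=8)] = -6.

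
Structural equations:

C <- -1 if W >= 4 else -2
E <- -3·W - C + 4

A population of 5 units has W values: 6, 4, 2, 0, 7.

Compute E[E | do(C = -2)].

The intervention sets C=-2 in all 5 units regardless of W. Recomputing E per unit gives -12, -6, 0, 6, -15; average -5.4.

-5.4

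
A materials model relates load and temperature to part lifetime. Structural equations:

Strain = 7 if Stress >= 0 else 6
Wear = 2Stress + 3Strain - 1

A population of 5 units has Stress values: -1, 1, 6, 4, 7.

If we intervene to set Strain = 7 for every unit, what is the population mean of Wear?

26.8

Every unit gets Strain=7 under the intervention. Wear values become 18, 22, 32, 28, 34; E[Wear|do(Strain=7)] = 26.8.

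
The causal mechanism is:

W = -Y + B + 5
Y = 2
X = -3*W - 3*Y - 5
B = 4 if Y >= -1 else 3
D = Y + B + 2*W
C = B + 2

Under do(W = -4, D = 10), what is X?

Setting W = -4, D = 10 by intervention discards those variables' equations.
X = -3*W - 3*Y - 5  [with W=-4, Y=2]  = 1

1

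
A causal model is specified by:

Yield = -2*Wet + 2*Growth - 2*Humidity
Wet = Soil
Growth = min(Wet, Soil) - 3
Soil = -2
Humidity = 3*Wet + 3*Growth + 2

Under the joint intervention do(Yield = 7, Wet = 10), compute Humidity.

17

Setting Yield = 7, Wet = 10 by intervention discards those variables' equations.
Growth = min(Wet, Soil) - 3  [with Wet=10, Soil=-2]  = -5
Humidity = 3*Wet + 3*Growth + 2  [with Wet=10, Growth=-5]  = 17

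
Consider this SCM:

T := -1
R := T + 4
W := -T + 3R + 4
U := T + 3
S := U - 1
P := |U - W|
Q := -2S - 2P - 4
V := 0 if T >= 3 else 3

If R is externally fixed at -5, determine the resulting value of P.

12

Under do(R=-5), the mechanism R := T + 4 is discarded; R is fixed at -5.
W = -T + 3R + 4  [with T=-1, R=-5]  = -10
U = T + 3  [with T=-1]  = 2
P = |U - W|  [with U=2, W=-10]  = 12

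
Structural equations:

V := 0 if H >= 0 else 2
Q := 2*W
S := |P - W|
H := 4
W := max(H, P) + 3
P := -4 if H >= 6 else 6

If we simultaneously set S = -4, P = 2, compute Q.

14

The joint intervention fixes S = -4, P = 2, removing each variable's own equation.
W = max(H, P) + 3  [with H=4, P=2]  = 7
Q = 2*W  [with W=7]  = 14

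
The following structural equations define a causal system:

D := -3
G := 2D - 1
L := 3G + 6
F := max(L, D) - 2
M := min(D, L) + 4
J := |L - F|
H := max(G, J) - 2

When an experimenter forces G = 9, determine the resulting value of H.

Under do(G=9), the mechanism G := 2D - 1 is discarded; G is fixed at 9.
L = 3G + 6  [with G=9]  = 33
F = max(L, D) - 2  [with L=33, D=-3]  = 31
J = |L - F|  [with L=33, F=31]  = 2
H = max(G, J) - 2  [with G=9, J=2]  = 7

7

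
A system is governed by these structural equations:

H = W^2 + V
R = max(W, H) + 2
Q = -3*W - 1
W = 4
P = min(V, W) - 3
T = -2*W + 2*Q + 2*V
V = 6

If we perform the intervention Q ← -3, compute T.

The intervention breaks the incoming arrows to Q: Q = -3*W - 1 no longer applies, and Q = -3.
T = -2*W + 2*Q + 2*V  [with W=4, Q=-3, V=6]  = -2

-2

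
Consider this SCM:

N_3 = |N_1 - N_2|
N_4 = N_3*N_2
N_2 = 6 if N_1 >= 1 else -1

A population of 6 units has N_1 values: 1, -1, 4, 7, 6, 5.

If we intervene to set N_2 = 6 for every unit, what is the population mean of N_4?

Every unit gets N_2=6 under the intervention. N_4 values become 30, 42, 12, 6, 0, 6; E[N_4|do(N_2=6)] = 16.

16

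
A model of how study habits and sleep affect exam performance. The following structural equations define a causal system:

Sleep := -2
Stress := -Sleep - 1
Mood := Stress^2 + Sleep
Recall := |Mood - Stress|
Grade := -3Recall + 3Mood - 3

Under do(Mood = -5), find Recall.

The intervention breaks the incoming arrows to Mood: Mood := Stress^2 + Sleep no longer applies, and Mood = -5.
Stress = -Sleep - 1  [with Sleep=-2]  = 1
Recall = |Mood - Stress|  [with Mood=-5, Stress=1]  = 6

6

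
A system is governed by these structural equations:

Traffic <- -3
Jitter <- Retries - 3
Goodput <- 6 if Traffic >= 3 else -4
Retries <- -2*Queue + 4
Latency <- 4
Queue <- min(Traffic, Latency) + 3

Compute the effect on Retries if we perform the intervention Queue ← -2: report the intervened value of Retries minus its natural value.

The intervention breaks the incoming arrows to Queue: Queue <- min(Traffic, Latency) + 3 no longer applies, and Queue = -2.
Retries = -2*Queue + 4  [with Queue=-2]  = 8
Without intervention: Queue = min(Traffic, Latency) + 3  [with Traffic=-3, Latency=4]  = 0; Retries = -2*Queue + 4  [with Queue=0]  = 4.
Change = 8 − 4 = 4.

4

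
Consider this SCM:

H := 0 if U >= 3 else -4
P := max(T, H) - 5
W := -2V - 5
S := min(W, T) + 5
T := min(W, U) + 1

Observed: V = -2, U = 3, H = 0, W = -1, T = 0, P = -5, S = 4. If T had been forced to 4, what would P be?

The intervention breaks the incoming arrows to T: T := min(W, U) + 1 no longer applies, and T = 4.
H = 0 if U >= 3 else -4  [with U=3]  = 0
P = max(T, H) - 5  [with T=4, H=0]  = -1

-1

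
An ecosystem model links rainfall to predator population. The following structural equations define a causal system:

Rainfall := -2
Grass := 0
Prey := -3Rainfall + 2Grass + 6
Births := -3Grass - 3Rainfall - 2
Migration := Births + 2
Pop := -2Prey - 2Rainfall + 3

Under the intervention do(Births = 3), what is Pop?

-17

Under do(Births=3), the mechanism Births := -3Grass - 3Rainfall - 2 is discarded; Births is fixed at 3.
Since Pop is not a descendant of the intervened variable, it is unaffected.
Prey = -3Rainfall + 2Grass + 6  [with Rainfall=-2, Grass=0]  = 12
Pop = -2Prey - 2Rainfall + 3  [with Prey=12, Rainfall=-2]  = -17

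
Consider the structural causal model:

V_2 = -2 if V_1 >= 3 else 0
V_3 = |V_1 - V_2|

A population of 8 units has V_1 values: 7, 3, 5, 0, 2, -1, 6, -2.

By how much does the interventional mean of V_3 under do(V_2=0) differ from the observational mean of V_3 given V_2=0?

Under do(V_2=0), V_2's equation is replaced by V_2=0 for every unit. Per-unit V_3: 7, 3, 5, 0, 2, 1, 6, 2. Mean = 3.25.
Observing V_2=0 restricts to units where V_2's equation naturally yields 0: V_1 ∈ {0, 2, -1, -2}. In that subpopulation V_3 = 0, 2, 1, 2, mean 1.25.
Difference = 3.25 − 1.25 = 2.

2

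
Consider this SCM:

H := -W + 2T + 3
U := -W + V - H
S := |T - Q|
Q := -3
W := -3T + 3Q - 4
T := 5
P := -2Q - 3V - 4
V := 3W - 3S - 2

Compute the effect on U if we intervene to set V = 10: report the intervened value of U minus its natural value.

120

Intervening sets V = 10 and removes its equation (V := 3W - 3S - 2).
W = -3T + 3Q - 4  [with T=5, Q=-3]  = -28
H = -W + 2T + 3  [with W=-28, T=5]  = 41
U = -W + V - H  [with W=-28, V=10, H=41]  = -3
Without intervention: S = |T - Q|  [with T=5, Q=-3]  = 8; W = -3T + 3Q - 4  [with T=5, Q=-3]  = -28; H = -W + 2T + 3  [with W=-28, T=5]  = 41; V = 3W - 3S - 2  [with W=-28, S=8]  = -110; U = -W + V - H  [with W=-28, V=-110, H=41]  = -123.
Change = -3 − (-123) = 120.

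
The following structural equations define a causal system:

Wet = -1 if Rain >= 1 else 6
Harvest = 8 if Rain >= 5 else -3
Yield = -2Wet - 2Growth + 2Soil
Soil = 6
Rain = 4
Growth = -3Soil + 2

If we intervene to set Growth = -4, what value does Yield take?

22

Intervening sets Growth = -4 and removes its equation (Growth = -3Soil + 2).
Wet = -1 if Rain >= 1 else 6  [with Rain=4]  = -1
Yield = -2Wet - 2Growth + 2Soil  [with Wet=-1, Growth=-4, Soil=6]  = 22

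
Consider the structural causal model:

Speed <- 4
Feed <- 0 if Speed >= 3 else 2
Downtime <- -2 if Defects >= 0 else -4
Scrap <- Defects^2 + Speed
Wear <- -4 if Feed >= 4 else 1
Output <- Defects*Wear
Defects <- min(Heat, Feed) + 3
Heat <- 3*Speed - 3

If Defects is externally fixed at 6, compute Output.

6

Under do(Defects=6), the mechanism Defects <- min(Heat, Feed) + 3 is discarded; Defects is fixed at 6.
Feed = 0 if Speed >= 3 else 2  [with Speed=4]  = 0
Wear = -4 if Feed >= 4 else 1  [with Feed=0]  = 1
Output = Defects*Wear  [with Defects=6, Wear=1]  = 6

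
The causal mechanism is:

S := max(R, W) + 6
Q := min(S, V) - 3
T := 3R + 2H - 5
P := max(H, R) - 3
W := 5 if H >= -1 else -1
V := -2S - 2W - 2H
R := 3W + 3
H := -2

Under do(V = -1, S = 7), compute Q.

Under do(V = -1, S = 7), each intervened variable's structural equation is replaced by its fixed value.
Q = min(S, V) - 3  [with S=7, V=-1]  = -4

-4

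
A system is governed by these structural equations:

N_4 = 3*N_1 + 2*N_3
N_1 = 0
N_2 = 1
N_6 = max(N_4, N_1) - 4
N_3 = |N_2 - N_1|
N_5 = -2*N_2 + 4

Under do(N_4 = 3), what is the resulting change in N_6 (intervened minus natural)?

Under do(N_4=3), the mechanism N_4 = 3*N_1 + 2*N_3 is discarded; N_4 is fixed at 3.
N_6 = max(N_4, N_1) - 4  [with N_4=3, N_1=0]  = -1
Without intervention: N_3 = |N_2 - N_1|  [with N_2=1, N_1=0]  = 1; N_4 = 3*N_1 + 2*N_3  [with N_1=0, N_3=1]  = 2; N_6 = max(N_4, N_1) - 4  [with N_4=2, N_1=0]  = -2.
Change = -1 − (-2) = 1.

1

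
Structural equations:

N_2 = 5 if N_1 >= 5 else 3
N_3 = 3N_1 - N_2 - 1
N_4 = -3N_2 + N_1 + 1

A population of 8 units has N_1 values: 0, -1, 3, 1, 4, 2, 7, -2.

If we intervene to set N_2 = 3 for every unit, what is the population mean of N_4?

do(N_2=3) breaks N_2's dependence on N_1. With N_2=3 fixed, N_4 across the units is -8, -9, -5, -7, -4, -6, -1, -10, mean -6.25.

-6.25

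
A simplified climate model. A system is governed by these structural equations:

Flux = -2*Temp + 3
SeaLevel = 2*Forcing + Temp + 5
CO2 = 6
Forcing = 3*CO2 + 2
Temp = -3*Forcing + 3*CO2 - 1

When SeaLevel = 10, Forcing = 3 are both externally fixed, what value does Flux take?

-13

The joint intervention fixes SeaLevel = 10, Forcing = 3, removing each variable's own equation.
Temp = -3*Forcing + 3*CO2 - 1  [with Forcing=3, CO2=6]  = 8
Flux = -2*Temp + 3  [with Temp=8]  = -13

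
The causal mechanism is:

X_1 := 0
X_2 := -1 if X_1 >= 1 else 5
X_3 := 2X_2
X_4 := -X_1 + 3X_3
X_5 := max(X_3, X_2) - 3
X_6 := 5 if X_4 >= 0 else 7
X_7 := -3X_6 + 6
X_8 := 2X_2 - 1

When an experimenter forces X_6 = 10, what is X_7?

Intervening sets X_6 = 10 and removes its equation (X_6 := 5 if X_4 >= 0 else 7).
X_7 = -3X_6 + 6  [with X_6=10]  = -24

-24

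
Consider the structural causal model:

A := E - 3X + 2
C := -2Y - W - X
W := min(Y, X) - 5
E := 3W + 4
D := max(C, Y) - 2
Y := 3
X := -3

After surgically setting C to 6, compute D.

4

Under do(C=6), the mechanism C := -2Y - W - X is discarded; C is fixed at 6.
D = max(C, Y) - 2  [with C=6, Y=3]  = 4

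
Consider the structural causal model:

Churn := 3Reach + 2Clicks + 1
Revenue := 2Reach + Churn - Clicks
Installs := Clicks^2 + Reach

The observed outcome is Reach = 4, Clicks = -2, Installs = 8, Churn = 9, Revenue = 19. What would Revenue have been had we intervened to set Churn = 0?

10

Intervening sets Churn = 0 and removes its equation (Churn := 3Reach + 2Clicks + 1).
Revenue = 2Reach + Churn - Clicks  [with Reach=4, Churn=0, Clicks=-2]  = 10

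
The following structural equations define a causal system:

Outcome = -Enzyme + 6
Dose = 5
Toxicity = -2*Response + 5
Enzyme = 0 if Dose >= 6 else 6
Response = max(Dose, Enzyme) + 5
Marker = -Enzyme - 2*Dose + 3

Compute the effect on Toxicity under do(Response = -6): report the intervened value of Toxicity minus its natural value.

34

Intervening sets Response = -6 and removes its equation (Response = max(Dose, Enzyme) + 5).
Toxicity = -2*Response + 5  [with Response=-6]  = 17
Without intervention: Enzyme = 0 if Dose >= 6 else 6  [with Dose=5]  = 6; Response = max(Dose, Enzyme) + 5  [with Dose=5, Enzyme=6]  = 11; Toxicity = -2*Response + 5  [with Response=11]  = -17.
Change = 17 − (-17) = 34.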